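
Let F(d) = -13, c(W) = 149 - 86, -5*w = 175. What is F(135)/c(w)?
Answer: -13/63 ≈ -0.20635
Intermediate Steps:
w = -35 (w = -1/5*175 = -35)
c(W) = 63
F(135)/c(w) = -13/63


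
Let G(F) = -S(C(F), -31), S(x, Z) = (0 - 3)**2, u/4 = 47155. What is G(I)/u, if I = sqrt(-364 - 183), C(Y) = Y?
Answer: -9/188620 ≈ -4.7715e-5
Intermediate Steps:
u = 188620 (u = 4*47155 = 188620)
I = I*sqrt(547) (I = sqrt(-547) = I*sqrt(547) ≈ 23.388*I)
S(x, Z) = 9 (S(x, Z) = (-3)**2 = 9)
G(F) = -9 (G(F) = -1*9 = -9)
G(I)/u = -9/188620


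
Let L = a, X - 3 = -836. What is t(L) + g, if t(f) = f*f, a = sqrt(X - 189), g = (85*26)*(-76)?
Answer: -168982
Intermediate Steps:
X = -833 (X = 3 - 836 = -833)
g = -167960 (g = 2210*(-76) = -167960)
a = I*sqrt(1022) (a = sqrt(-833 - 189) = sqrt(-1022) = I*sqrt(1022) ≈ 31.969*I)
L = I*sqrt(1022) ≈ 31.969*I
t(f) = f**2
t(L) + g = (I*sqrt(1022))**2 - 167960 = -1022 - 167960 = -168982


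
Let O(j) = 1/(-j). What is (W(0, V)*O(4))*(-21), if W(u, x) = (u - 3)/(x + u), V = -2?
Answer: 63/8 ≈ 7.8750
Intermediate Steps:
W(u, x) = (-3 + u)/(u + x)
O(j) = -1/j
(W(0, V)*O(4))*(-21) = (((-3 + 0)/(0 - 2))*(-1/4))*(-21) = ((-3/(-2))*(-1*¼))*(-21) = (-½*(-3)*(-¼))*(-21) = ((3/2)*(-¼))*(-21) = -3/8*(-21) = 63/8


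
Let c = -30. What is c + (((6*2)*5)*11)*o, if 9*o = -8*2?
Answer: -3610/3 ≈ -1203.3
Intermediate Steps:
o = -16/9 (o = (-8*2)/9 = (⅑)*(-16) = -16/9 ≈ -1.7778)
c + (((6*2)*5)*11)*o = -30 + (((6*2)*5)*11)*(-16/9) = -30 + ((12*5)*11)*(-16/9) = -30 + (60*11)*(-16/9) = -30 + 660*(-16/9) = -30 - 3520/3 = -3610/3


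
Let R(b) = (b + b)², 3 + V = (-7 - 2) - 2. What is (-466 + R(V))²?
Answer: 101124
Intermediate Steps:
V = -14 (V = -3 + ((-7 - 2) - 2) = -3 + (-9 - 2) = -3 - 11 = -14)
R(b) = 4*b² (R(b) = (2*b)² = 4*b²)
(-466 + R(V))² = (-466 + 4*(-14)²)² = (-466 + 4*196)² = (-466 + 784)² = 318² = 101124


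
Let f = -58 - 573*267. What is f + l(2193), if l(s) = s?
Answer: -150856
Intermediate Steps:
f = -153049 (f = -58 - 152991 = -153049)
f + l(2193) = -153049 + 2193 = -150856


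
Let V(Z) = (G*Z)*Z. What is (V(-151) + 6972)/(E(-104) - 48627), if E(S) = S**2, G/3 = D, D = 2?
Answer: -143778/37811 ≈ -3.8025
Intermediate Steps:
G = 6 (G = 3*2 = 6)
V(Z) = 6*Z**2 (V(Z) = (6*Z)*Z = 6*Z**2)
(V(-151) + 6972)/(E(-104) - 48627) = (6*(-151)**2 + 6972)/((-104)**2 - 48627) = (6*22801 + 6972)/(10816 - 48627) = (136806 + 6972)/(-37811) = 143778*(-1/37811) = -143778/37811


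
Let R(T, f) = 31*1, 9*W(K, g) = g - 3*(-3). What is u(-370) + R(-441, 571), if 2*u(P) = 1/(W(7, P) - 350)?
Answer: 217673/7022 ≈ 30.999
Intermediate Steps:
W(K, g) = 1 + g/9 (W(K, g) = (g - 3*(-3))/9 = (g + 9)/9 = (9 + g)/9 = 1 + g/9)
R(T, f) = 31
u(P) = 1/(2*(-349 + P/9)) (u(P) = 1/(2*((1 + P/9) - 350)) = 1/(2*(-349 + P/9)))
u(-370) + R(-441, 571) = 9/(2*(-3141 - 370)) + 31 = (9/2)/(-3511) + 31 = (9/2)*(-1/3511) + 31 = -9/7022 + 31 = 217673/7022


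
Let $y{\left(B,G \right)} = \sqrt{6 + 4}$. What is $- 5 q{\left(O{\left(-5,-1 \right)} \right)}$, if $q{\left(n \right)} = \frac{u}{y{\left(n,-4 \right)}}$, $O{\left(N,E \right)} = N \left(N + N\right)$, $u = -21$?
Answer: $\frac{21 \sqrt{10}}{2} \approx 33.204$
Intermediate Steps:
$y{\left(B,G \right)} = \sqrt{10}$
$O{\left(N,E \right)} = 2 N^{2}$ ($O{\left(N,E \right)} = N 2 N = 2 N^{2}$)
$q{\left(n \right)} = - \frac{21 \sqrt{10}}{10}$ ($q{\left(n \right)} = - \frac{21}{\sqrt{10}} = - 21 \frac{\sqrt{10}}{10} = - \frac{21 \sqrt{10}}{10}$)
$- 5 q{\left(O{\left(-5,-1 \right)} \right)} = - 5 \left(- \frac{21 \sqrt{10}}{10}\right) = \frac{21 \sqrt{10}}{2}$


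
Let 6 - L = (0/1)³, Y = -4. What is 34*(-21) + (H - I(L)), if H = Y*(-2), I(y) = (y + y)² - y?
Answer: -844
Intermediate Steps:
L = 6 (L = 6 - (0/1)³ = 6 - (0*1)³ = 6 - 1*0³ = 6 - 1*0 = 6 + 0 = 6)
I(y) = -y + 4*y² (I(y) = (2*y)² - y = 4*y² - y = -y + 4*y²)
H = 8 (H = -4*(-2) = 8)
34*(-21) + (H - I(L)) = 34*(-21) + (8 - 6*(-1 + 4*6)) = -714 + (8 - 6*(-1 + 24)) = -714 + (8 - 6*23) = -714 + (8 - 1*138) = -714 + (8 - 138) = -714 - 130 = -844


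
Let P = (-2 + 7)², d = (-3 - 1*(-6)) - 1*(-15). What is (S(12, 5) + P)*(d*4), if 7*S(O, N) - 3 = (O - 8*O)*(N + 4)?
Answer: -41616/7 ≈ -5945.1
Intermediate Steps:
S(O, N) = 3/7 - O*(4 + N) (S(O, N) = 3/7 + ((O - 8*O)*(N + 4))/7 = 3/7 + ((-7*O)*(4 + N))/7 = 3/7 + (-7*O*(4 + N))/7 = 3/7 - O*(4 + N))
d = 18 (d = (-3 + 6) + 15 = 3 + 15 = 18)
P = 25 (P = 5² = 25)
(S(12, 5) + P)*(d*4) = ((3/7 - 4*12 - 1*5*12) + 25)*(18*4) = ((3/7 - 48 - 60) + 25)*72 = (-753/7 + 25)*72 = -578/7*72 = -41616/7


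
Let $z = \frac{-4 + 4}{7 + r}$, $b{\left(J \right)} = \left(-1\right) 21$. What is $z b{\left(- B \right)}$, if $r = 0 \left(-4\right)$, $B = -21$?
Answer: $0$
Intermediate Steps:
$r = 0$
$b{\left(J \right)} = -21$
$z = 0$ ($z = \frac{-4 + 4}{7 + 0} = \frac{0}{7} = 0 \cdot \frac{1}{7} = 0$)
$z b{\left(- B \right)} = 0 \left(-21\right) = 0$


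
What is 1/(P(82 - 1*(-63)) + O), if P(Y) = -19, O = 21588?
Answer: 1/21569 ≈ 4.6363e-5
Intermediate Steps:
1/(P(82 - 1*(-63)) + O) = 1/(-19 + 21588) = 1/21569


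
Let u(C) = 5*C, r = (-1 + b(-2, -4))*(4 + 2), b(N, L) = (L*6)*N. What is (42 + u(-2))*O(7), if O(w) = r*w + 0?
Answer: 63168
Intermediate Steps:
b(N, L) = 6*L*N (b(N, L) = (6*L)*N = 6*L*N)
r = 282 (r = (-1 + 6*(-4)*(-2))*(4 + 2) = (-1 + 48)*6 = 47*6 = 282)
O(w) = 282*w (O(w) = 282*w + 0 = 282*w)
(42 + u(-2))*O(7) = (42 + 5*(-2))*(282*7) = (42 - 10)*1974 = 32*1974 = 63168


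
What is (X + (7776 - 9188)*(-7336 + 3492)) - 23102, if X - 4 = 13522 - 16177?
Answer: 5401975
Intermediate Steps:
X = -2651 (X = 4 + (13522 - 16177) = 4 - 2655 = -2651)
(X + (7776 - 9188)*(-7336 + 3492)) - 23102 = (-2651 + (7776 - 9188)*(-7336 + 3492)) - 23102 = (-2651 - 1412*(-3844)) - 23102 = (-2651 + 5427728) - 23102 = 5425077 - 23102 = 5401975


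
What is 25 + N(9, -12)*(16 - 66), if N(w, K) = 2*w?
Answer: -875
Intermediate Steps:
25 + N(9, -12)*(16 - 66) = 25 + (2*9)*(16 - 66) = 25 + 18*(-50) = 25 - 900 = -875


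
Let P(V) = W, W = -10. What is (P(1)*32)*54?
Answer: -17280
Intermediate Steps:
P(V) = -10
(P(1)*32)*54 = -10*32*54 = -320*54 = -17280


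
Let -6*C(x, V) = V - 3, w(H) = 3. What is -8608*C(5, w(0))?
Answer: 0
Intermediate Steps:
C(x, V) = ½ - V/6 (C(x, V) = -(V - 3)/6 = -(-3 + V)/6 = ½ - V/6)
-8608*C(5, w(0)) = -8608*(½ - ⅙*3) = -8608*(½ - ½) = -8608*0 = 0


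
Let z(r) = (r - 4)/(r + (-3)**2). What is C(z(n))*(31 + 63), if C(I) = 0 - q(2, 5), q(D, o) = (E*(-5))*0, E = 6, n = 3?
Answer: 0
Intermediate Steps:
z(r) = (-4 + r)/(9 + r) (z(r) = (-4 + r)/(r + 9) = (-4 + r)/(9 + r))
q(D, o) = 0 (q(D, o) = (6*(-5))*0 = -30*0 = 0)
C(I) = 0 (C(I) = 0 - 1*0 = 0 + 0 = 0)
C(z(n))*(31 + 63) = 0*(31 + 63) = 0*94 = 0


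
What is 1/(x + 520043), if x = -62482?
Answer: 1/457561 ≈ 2.1855e-6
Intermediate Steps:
1/(x + 520043) = 1/(-62482 + 520043) = 1/457561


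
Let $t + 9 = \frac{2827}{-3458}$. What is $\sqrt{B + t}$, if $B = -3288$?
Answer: $\frac{i \sqrt{39434523674}}{3458} \approx 57.427 i$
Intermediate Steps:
$t = - \frac{33949}{3458}$ ($t = -9 + \frac{2827}{-3458} = -9 + 2827 \left(- \frac{1}{3458}\right) = -9 - \frac{2827}{3458} = - \frac{33949}{3458} \approx -9.8175$)
$\sqrt{B + t} = \sqrt{-3288 - \frac{33949}{3458}} = \sqrt{- \frac{11403853}{3458}} = \frac{i \sqrt{39434523674}}{3458}$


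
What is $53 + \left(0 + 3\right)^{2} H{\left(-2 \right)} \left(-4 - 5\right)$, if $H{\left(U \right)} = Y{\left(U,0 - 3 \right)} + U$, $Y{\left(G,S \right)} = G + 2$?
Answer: $215$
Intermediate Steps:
$Y{\left(G,S \right)} = 2 + G$
$H{\left(U \right)} = 2 + 2 U$ ($H{\left(U \right)} = \left(2 + U\right) + U = 2 + 2 U$)
$53 + \left(0 + 3\right)^{2} H{\left(-2 \right)} \left(-4 - 5\right) = 53 + \left(0 + 3\right)^{2} \left(2 + 2 \left(-2\right)\right) \left(-4 - 5\right) = 53 + 3^{2} \left(2 - 4\right) \left(-9\right) = 53 + 9 \left(\left(-2\right) \left(-9\right)\right) = 53 + 9 \cdot 18 = 53 + 162 = 215$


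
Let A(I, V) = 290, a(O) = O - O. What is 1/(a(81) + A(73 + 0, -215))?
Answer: 1/290 ≈ 0.0034483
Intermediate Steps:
a(O) = 0
1/(a(81) + A(73 + 0, -215)) = 1/(0 + 290) = 1/290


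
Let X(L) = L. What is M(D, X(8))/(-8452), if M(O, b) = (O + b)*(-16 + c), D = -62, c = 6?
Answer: -135/2113 ≈ -0.063890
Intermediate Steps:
M(O, b) = -10*O - 10*b (M(O, b) = (O + b)*(-16 + 6) = (O + b)*(-10) = -10*O - 10*b)
M(D, X(8))/(-8452) = (-10*(-62) - 10*8)/(-8452) = (620 - 80)*(-1/8452) = 540*(-1/8452) = -135/2113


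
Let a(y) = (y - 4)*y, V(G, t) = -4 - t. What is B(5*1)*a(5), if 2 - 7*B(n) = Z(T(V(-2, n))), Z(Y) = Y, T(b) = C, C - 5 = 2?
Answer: -25/7 ≈ -3.5714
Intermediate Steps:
C = 7 (C = 5 + 2 = 7)
T(b) = 7
a(y) = y*(-4 + y) (a(y) = (-4 + y)*y = y*(-4 + y))
B(n) = -5/7 (B(n) = 2/7 - 1/7*7 = 2/7 - 1 = -5/7)
B(5*1)*a(5) = -25*(-4 + 5)/7 = -25/7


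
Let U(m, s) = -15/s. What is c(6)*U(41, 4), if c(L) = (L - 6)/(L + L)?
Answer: 0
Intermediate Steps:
c(L) = (-6 + L)/(2*L) (c(L) = (-6 + L)/((2*L)) = (-6 + L)*(1/(2*L)) = (-6 + L)/(2*L))
c(6)*U(41, 4) = ((1/2)*(-6 + 6)/6)*(-15/4) = ((1/2)*(1/6)*0)*(-15*1/4) = 0*(-15/4) = 0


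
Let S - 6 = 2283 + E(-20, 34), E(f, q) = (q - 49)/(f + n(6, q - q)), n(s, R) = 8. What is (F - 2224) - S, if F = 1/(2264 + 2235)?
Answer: -81238439/17996 ≈ -4514.3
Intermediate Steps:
F = 1/4499 ≈ 0.00022227
E(f, q) = (-49 + q)/(8 + f) (E(f, q) = (q - 49)/(f + 8) = (-49 + q)/(8 + f))
S = 9161/4 (S = 6 + (2283 + (-49 + 34)/(8 - 20)) = 6 + (2283 - 15/(-12)) = 6 + (2283 - 1/12*(-15)) = 6 + (2283 + 5/4) = 6 + 9137/4 = 9161/4 ≈ 2290.3)
(F - 2224) - S = (1/4499 - 2224) - 1*9161/4 = -10005775/4499 - 9161/4 = -81238439/17996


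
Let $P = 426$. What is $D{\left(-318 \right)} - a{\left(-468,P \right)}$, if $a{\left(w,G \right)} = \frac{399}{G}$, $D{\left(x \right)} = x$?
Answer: $- \frac{45289}{142} \approx -318.94$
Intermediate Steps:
$D{\left(-318 \right)} - a{\left(-468,P \right)} = -318 - \frac{399}{426} = -318 - 399 \cdot \frac{1}{426} = -318 - \frac{133}{142} = - \frac{45289}{142}$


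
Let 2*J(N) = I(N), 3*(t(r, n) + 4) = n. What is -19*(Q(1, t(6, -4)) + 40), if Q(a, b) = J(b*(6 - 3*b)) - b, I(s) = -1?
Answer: -5111/6 ≈ -851.83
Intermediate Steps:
t(r, n) = -4 + n/3
J(N) = -½ (J(N) = (½)*(-1) = -½)
Q(a, b) = -½ - b
-19*(Q(1, t(6, -4)) + 40) = -19*((-½ - (-4 + (⅓)*(-4))) + 40) = -19*((-½ - (-4 - 4/3)) + 40) = -19*((-½ - 1*(-16/3)) + 40) = -19*((-½ + 16/3) + 40) = -19*(29/6 + 40) = -19*269/6 = -5111/6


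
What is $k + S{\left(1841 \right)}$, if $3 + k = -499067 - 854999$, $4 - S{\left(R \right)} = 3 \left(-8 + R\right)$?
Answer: $-1359564$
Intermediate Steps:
$S{\left(R \right)} = 28 - 3 R$ ($S{\left(R \right)} = 4 - 3 \left(-8 + R\right) = 4 - \left(-24 + 3 R\right) = 28 - 3 R$)
$k = -1354069$ ($k = -3 - 1354066 = -1354069$)
$k + S{\left(1841 \right)} = -1354069 + \left(28 - 5523\right) = -1354069 - 5495 = -1359564$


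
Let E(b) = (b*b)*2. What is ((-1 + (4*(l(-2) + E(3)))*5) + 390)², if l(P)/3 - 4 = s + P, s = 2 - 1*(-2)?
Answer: 1229881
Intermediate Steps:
s = 4 (s = 2 + 2 = 4)
E(b) = 2*b² (E(b) = b²*2 = 2*b²)
l(P) = 24 + 3*P (l(P) = 12 + 3*(4 + P) = 12 + (12 + 3*P) = 24 + 3*P)
((-1 + (4*(l(-2) + E(3)))*5) + 390)² = ((-1 + (4*((24 + 3*(-2)) + 2*3²))*5) + 390)² = ((-1 + (4*((24 - 6) + 2*9))*5) + 390)² = ((-1 + (4*(18 + 18))*5) + 390)² = ((-1 + (4*36)*5) + 390)² = ((-1 + 144*5) + 390)² = ((-1 + 720) + 390)² = (719 + 390)² = 1109² = 1229881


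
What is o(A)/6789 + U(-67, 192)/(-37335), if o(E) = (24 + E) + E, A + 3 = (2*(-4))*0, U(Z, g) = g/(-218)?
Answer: 8211446/3069770815 ≈ 0.0026749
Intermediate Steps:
U(Z, g) = -g/218 (U(Z, g) = g*(-1/218) = -g/218)
A = -3 (A = -3 + (2*(-4))*0 = -3 - 8*0 = -3 + 0 = -3)
o(E) = 24 + 2*E
o(A)/6789 + U(-67, 192)/(-37335) = (24 + 2*(-3))/6789 - 1/218*192/(-37335) = (24 - 6)*(1/6789) - 96/109*(-1/37335) = 18*(1/6789) + 32/1356505 = 6/2263 + 32/1356505 = 8211446/3069770815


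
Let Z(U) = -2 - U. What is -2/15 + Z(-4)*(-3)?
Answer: -92/15 ≈ -6.1333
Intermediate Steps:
-2/15 + Z(-4)*(-3) = -2/15 + (-2 - 1*(-4))*(-3) = -2*1/15 + (-2 + 4)*(-3) = -2/15 + 2*(-3) = -2/15 - 6 = -92/15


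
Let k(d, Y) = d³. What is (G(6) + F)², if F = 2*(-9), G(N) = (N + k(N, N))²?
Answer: 2427138756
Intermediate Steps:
G(N) = (N + N³)²
F = -18
(G(6) + F)² = (6²*(1 + 6²)² - 18)² = (36*(1 + 36)² - 18)² = (36*37² - 18)² = (36*1369 - 18)² = (49284 - 18)² = 49266² = 2427138756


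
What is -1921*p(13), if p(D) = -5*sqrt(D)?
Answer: 9605*sqrt(13) ≈ 34631.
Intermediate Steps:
-1921*p(13) = -(-9605)*sqrt(13) = 9605*sqrt(13)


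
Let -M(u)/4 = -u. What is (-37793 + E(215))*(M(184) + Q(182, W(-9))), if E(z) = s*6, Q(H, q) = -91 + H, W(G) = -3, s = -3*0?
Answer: -31254811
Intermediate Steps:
s = 0
E(z) = 0 (E(z) = 0*6 = 0)
M(u) = 4*u (M(u) = -(-4)*u = 4*u)
(-37793 + E(215))*(M(184) + Q(182, W(-9))) = (-37793 + 0)*(4*184 + (-91 + 182)) = -37793*(736 + 91) = -37793*827 = -31254811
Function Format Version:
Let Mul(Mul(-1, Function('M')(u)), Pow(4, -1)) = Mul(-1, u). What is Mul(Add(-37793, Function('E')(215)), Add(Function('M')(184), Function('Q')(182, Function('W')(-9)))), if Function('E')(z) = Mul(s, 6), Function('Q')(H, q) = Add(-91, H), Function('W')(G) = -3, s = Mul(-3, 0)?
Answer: -31254811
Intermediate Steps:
s = 0
Function('E')(z) = 0 (Function('E')(z) = Mul(0, 6) = 0)
Function('M')(u) = Mul(4, u) (Function('M')(u) = Mul(-4, Mul(-1, u)) = Mul(4, u))
Mul(Add(-37793, Function('E')(215)), Add(Function('M')(184), Function('Q')(182, Function('W')(-9)))) = Mul(Add(-37793, 0), Add(Mul(4, 184), Add(-91, 182))) = Mul(-37793, Add(736, 91)) = Mul(-37793, 827) = -31254811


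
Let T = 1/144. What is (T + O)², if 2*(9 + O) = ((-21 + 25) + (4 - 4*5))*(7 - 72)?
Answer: 3010168225/20736 ≈ 1.4517e+5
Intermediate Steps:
T = 1/144 ≈ 0.0069444
O = 381 (O = -9 + (((-21 + 25) + (4 - 4*5))*(7 - 72))/2 = -9 + ((4 + (4 - 20))*(-65))/2 = -9 + ((4 - 16)*(-65))/2 = -9 + (-12*(-65))/2 = -9 + (½)*780 = -9 + 390 = 381)
(T + O)² = (1/144 + 381)² = (54865/144)² = 3010168225/20736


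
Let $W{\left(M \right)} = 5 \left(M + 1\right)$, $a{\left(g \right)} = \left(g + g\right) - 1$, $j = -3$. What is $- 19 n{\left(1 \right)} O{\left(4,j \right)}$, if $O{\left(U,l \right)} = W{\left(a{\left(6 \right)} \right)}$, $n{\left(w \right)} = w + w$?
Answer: $-2280$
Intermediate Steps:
$n{\left(w \right)} = 2 w$
$a{\left(g \right)} = -1 + 2 g$ ($a{\left(g \right)} = 2 g - 1 = -1 + 2 g$)
$W{\left(M \right)} = 5 + 5 M$ ($W{\left(M \right)} = 5 \left(1 + M\right) = 5 + 5 M$)
$O{\left(U,l \right)} = 60$ ($O{\left(U,l \right)} = 5 + 5 \left(-1 + 2 \cdot 6\right) = 5 + 5 \left(-1 + 12\right) = 5 + 5 \cdot 11 = 5 + 55 = 60$)
$- 19 n{\left(1 \right)} O{\left(4,j \right)} = - 19 \cdot 2 \cdot 1 \cdot 60 = \left(-19\right) 2 \cdot 60 = \left(-38\right) 60 = -2280$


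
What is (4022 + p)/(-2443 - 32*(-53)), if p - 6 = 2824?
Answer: -2284/249 ≈ -9.1727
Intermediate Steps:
p = 2830 (p = 6 + 2824 = 2830)
(4022 + p)/(-2443 - 32*(-53)) = (4022 + 2830)/(-2443 - 32*(-53)) = 6852/(-2443 + 1696) = 6852/(-747) = 6852*(-1/747) = -2284/249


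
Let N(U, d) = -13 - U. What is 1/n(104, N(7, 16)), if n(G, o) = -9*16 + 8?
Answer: -1/136 ≈ -0.0073529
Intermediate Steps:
n(G, o) = -136 (n(G, o) = -144 + 8 = -136)
1/n(104, N(7, 16)) = 1/(-136) = -1/136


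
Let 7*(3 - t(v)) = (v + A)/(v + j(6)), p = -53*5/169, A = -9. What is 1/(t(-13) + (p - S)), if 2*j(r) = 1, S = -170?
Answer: 29575/5062664 ≈ 0.0058418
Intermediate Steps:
j(r) = ½ (j(r) = (½)*1 = ½)
p = -265/169 (p = -265*1/169 = -265/169 ≈ -1.5680)
t(v) = 3 - (-9 + v)/(7*(½ + v)) (t(v) = 3 - (v - 9)/(7*(v + ½)) = 3 - (-9 + v)/(7*(½ + v)))
1/(t(-13) + (p - S)) = 1/((39 + 40*(-13))/(7*(1 + 2*(-13))) + (-265/169 - 1*(-170))) = 1/((39 - 520)/(7*(1 - 26)) + (-265/169 + 170)) = 1/((⅐)*(-481)/(-25) + 28465/169) = 1/((⅐)*(-1/25)*(-481) + 28465/169) = 1/(481/175 + 28465/169) = 1/(5062664/29575) = 29575/5062664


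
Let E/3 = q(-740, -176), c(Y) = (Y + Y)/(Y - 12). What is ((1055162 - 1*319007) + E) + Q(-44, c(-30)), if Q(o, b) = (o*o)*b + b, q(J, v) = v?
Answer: 5168759/7 ≈ 7.3839e+5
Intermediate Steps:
c(Y) = 2*Y/(-12 + Y) (c(Y) = (2*Y)/(-12 + Y) = 2*Y/(-12 + Y))
E = -528 (E = 3*(-176) = -528)
Q(o, b) = b + b*o² (Q(o, b) = o²*b + b = b*o² + b = b + b*o²)
((1055162 - 1*319007) + E) + Q(-44, c(-30)) = ((1055162 - 1*319007) - 528) + (2*(-30)/(-12 - 30))*(1 + (-44)²) = ((1055162 - 319007) - 528) + (2*(-30)/(-42))*(1 + 1936) = (736155 - 528) + (2*(-30)*(-1/42))*1937 = 735627 + (10/7)*1937 = 735627 + 19370/7 = 5168759/7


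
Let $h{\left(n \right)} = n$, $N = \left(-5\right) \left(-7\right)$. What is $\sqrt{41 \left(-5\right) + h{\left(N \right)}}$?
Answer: $i \sqrt{170} \approx 13.038 i$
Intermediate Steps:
$N = 35$
$\sqrt{41 \left(-5\right) + h{\left(N \right)}} = \sqrt{41 \left(-5\right) + 35} = \sqrt{-205 + 35} = \sqrt{-170} = i \sqrt{170}$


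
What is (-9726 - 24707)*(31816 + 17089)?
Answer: -1683945865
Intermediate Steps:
(-9726 - 24707)*(31816 + 17089) = -34433*48905 = -1683945865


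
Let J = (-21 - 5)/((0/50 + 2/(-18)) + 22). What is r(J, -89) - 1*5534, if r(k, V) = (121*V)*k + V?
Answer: 1412215/197 ≈ 7168.6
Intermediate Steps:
J = -234/197 (J = -26/((0*(1/50) + 2*(-1/18)) + 22) = -26/((0 - ⅑) + 22) = -26/(-⅑ + 22) = -26/197/9 = -26*9/197 = -234/197 ≈ -1.1878)
r(k, V) = V + 121*V*k (r(k, V) = 121*V*k + V = V + 121*V*k)
r(J, -89) - 1*5534 = -89*(1 + 121*(-234/197)) - 1*5534 = -89*(1 - 28314/197) - 5534 = -89*(-28117/197) - 5534 = 2502413/197 - 5534 = 1412215/197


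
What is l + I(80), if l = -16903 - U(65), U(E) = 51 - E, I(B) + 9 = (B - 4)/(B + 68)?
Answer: -625207/37 ≈ -16898.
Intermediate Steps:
I(B) = -9 + (-4 + B)/(68 + B) (I(B) = -9 + (B - 4)/(B + 68) = -9 + (-4 + B)/(68 + B))
l = -16889 (l = -16903 - (51 - 1*65) = -16903 - (51 - 65) = -16903 - 1*(-14) = -16903 + 14 = -16889)
l + I(80) = -16889 + 8*(-77 - 1*80)/(68 + 80) = -16889 + 8*(-77 - 80)/148 = -16889 + 8*(1/148)*(-157) = -16889 - 314/37 = -625207/37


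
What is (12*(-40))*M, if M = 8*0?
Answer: 0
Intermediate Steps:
M = 0
(12*(-40))*M = (12*(-40))*0 = -480*0 = 0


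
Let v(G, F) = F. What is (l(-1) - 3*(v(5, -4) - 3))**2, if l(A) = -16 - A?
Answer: 36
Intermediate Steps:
(l(-1) - 3*(v(5, -4) - 3))**2 = ((-16 - 1*(-1)) - 3*(-4 - 3))**2 = ((-16 + 1) - 3*(-7))**2 = (-15 + 21)**2 = 6**2 = 36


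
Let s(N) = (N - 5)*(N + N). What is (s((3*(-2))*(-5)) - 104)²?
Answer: 1948816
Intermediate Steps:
s(N) = 2*N*(-5 + N) (s(N) = (-5 + N)*(2*N) = 2*N*(-5 + N))
(s((3*(-2))*(-5)) - 104)² = (2*((3*(-2))*(-5))*(-5 + (3*(-2))*(-5)) - 104)² = (2*(-6*(-5))*(-5 - 6*(-5)) - 104)² = (2*30*(-5 + 30) - 104)² = (2*30*25 - 104)² = (1500 - 104)² = 1396² = 1948816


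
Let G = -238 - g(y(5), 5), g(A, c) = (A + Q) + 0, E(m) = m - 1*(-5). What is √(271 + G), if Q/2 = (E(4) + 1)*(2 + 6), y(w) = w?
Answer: 2*I*√33 ≈ 11.489*I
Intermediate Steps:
E(m) = 5 + m (E(m) = m + 5 = 5 + m)
Q = 160 (Q = 2*(((5 + 4) + 1)*(2 + 6)) = 2*((9 + 1)*8) = 2*(10*8) = 2*80 = 160)
g(A, c) = 160 + A (g(A, c) = (A + 160) + 0 = (160 + A) + 0 = 160 + A)
G = -403 (G = -238 - (160 + 5) = -238 - 1*165 = -238 - 165 = -403)
√(271 + G) = √(271 - 403) = √(-132) = 2*I*√33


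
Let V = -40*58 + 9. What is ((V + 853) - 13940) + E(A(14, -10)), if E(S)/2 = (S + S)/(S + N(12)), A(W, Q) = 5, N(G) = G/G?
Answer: -46184/3 ≈ -15395.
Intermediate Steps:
V = -2311 (V = -2320 + 9 = -2311)
N(G) = 1
E(S) = 4*S/(1 + S) (E(S) = 2*((S + S)/(S + 1)) = 2*((2*S)/(1 + S)) = 2*(2*S/(1 + S)) = 4*S/(1 + S))
((V + 853) - 13940) + E(A(14, -10)) = ((-2311 + 853) - 13940) + 4*5/(1 + 5) = (-1458 - 13940) + 4*5/6 = -15398 + 4*5*(1/6) = -15398 + 10/3 = -46184/3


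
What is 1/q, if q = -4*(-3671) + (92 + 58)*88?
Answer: 1/27884 ≈ 3.5863e-5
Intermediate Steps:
q = 27884 (q = 14684 + 150*88 = 14684 + 13200 = 27884)
1/q = 1/27884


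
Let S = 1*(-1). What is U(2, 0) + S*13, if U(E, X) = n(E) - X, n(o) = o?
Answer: -11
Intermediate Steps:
U(E, X) = E - X
S = -1
U(2, 0) + S*13 = (2 - 1*0) - 1*13 = (2 + 0) - 13 = 2 - 13 = -11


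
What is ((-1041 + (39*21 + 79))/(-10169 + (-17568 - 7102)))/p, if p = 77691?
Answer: 143/2706676749 ≈ 5.2832e-8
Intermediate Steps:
((-1041 + (39*21 + 79))/(-10169 + (-17568 - 7102)))/p = ((-1041 + (39*21 + 79))/(-10169 + (-17568 - 7102)))/77691 = ((-1041 + (819 + 79))/(-10169 - 24670))*(1/77691) = ((-1041 + 898)/(-34839))*(1/77691) = -143*(-1/34839)*(1/77691) = (143/34839)*(1/77691) = 143/2706676749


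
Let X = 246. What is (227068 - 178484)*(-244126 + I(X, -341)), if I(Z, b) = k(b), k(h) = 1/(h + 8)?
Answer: -3949585704056/333 ≈ -1.1861e+10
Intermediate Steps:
k(h) = 1/(8 + h)
I(Z, b) = 1/(8 + b)
(227068 - 178484)*(-244126 + I(X, -341)) = (227068 - 178484)*(-244126 + 1/(8 - 341)) = 48584*(-244126 + 1/(-333)) = 48584*(-244126 - 1/333) = 48584*(-81293959/333) = -3949585704056/333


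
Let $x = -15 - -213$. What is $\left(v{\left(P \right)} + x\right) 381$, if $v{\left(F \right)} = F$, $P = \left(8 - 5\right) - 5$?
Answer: $74676$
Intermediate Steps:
$P = -2$ ($P = 3 - 5 = -2$)
$x = 198$ ($x = -15 + 213 = 198$)
$\left(v{\left(P \right)} + x\right) 381 = \left(-2 + 198\right) 381 = 196 \cdot 381 = 74676$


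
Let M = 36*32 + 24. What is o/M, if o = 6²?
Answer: 3/98 ≈ 0.030612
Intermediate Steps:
M = 1176 (M = 1152 + 24 = 1176)
o = 36
o/M = 36/1176 = 36*(1/1176) = 3/98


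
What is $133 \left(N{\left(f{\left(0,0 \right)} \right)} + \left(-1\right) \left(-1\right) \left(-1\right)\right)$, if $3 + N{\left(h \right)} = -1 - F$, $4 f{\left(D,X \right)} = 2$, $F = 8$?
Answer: $-1729$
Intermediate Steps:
$f{\left(D,X \right)} = \frac{1}{2}$ ($f{\left(D,X \right)} = \frac{1}{4} \cdot 2 = \frac{1}{2}$)
$N{\left(h \right)} = -12$ ($N{\left(h \right)} = -3 - 9 = -12$)
$133 \left(N{\left(f{\left(0,0 \right)} \right)} + \left(-1\right) \left(-1\right) \left(-1\right)\right) = 133 \left(-12 + \left(-1\right) \left(-1\right) \left(-1\right)\right) = 133 \left(-12 + 1 \left(-1\right)\right) = 133 \left(-12 - 1\right) = 133 \left(-13\right) = -1729$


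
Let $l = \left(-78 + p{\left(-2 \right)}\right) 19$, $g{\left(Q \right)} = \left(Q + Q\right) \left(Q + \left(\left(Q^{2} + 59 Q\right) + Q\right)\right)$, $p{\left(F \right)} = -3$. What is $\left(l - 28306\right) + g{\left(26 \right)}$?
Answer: $87779$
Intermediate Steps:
$g{\left(Q \right)} = 2 Q \left(Q^{2} + 61 Q\right)$ ($g{\left(Q \right)} = 2 Q \left(Q + \left(Q^{2} + 60 Q\right)\right) = 2 Q \left(Q^{2} + 61 Q\right)$)
$l = -1539$ ($l = \left(-78 - 3\right) 19 = \left(-81\right) 19 = -1539$)
$\left(l - 28306\right) + g{\left(26 \right)} = \left(-1539 - 28306\right) + 2 \cdot 26^{2} \left(61 + 26\right) = -29845 + 2 \cdot 676 \cdot 87 = -29845 + 117624 = 87779$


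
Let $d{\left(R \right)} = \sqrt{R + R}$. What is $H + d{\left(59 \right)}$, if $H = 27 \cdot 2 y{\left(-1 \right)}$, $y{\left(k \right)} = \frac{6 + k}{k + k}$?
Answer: $-135 + \sqrt{118} \approx -124.14$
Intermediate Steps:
$d{\left(R \right)} = \sqrt{2} \sqrt{R}$ ($d{\left(R \right)} = \sqrt{2 R} = \sqrt{2} \sqrt{R}$)
$y{\left(k \right)} = \frac{6 + k}{2 k}$
$H = -135$ ($H = 27 \cdot 2 \frac{6 - 1}{2 \left(-1\right)} = 54 \cdot \frac{1}{2} \left(-1\right) 5 = 54 \left(- \frac{5}{2}\right) = -135$)
$H + d{\left(59 \right)} = -135 + \sqrt{2} \sqrt{59} = -135 + \sqrt{118}$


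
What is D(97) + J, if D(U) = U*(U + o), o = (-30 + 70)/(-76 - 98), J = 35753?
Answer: 3927154/87 ≈ 45140.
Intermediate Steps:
o = -20/87 (o = 40/(-174) = 40*(-1/174) = -20/87 ≈ -0.22989)
D(U) = U*(-20/87 + U) (D(U) = U*(U - 20/87) = U*(-20/87 + U))
D(97) + J = (1/87)*97*(-20 + 87*97) + 35753 = (1/87)*97*(-20 + 8439) + 35753 = (1/87)*97*8419 + 35753 = 816643/87 + 35753 = 3927154/87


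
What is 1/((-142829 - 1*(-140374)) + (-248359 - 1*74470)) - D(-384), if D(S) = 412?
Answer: -134017009/325284 ≈ -412.00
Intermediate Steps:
1/((-142829 - 1*(-140374)) + (-248359 - 1*74470)) - D(-384) = 1/((-142829 - 1*(-140374)) + (-248359 - 1*74470)) - 1*412 = 1/((-142829 + 140374) + (-248359 - 74470)) - 412 = 1/(-2455 - 322829) - 412 = 1/(-325284) - 412 = -1/325284 - 412 = -134017009/325284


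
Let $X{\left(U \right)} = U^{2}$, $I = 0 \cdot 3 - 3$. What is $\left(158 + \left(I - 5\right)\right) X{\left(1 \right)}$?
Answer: $150$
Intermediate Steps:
$I = -3$ ($I = 0 - 3 = -3$)
$\left(158 + \left(I - 5\right)\right) X{\left(1 \right)} = \left(158 - 8\right) 1^{2} = \left(158 - 8\right) 1 = 150 \cdot 1 = 150$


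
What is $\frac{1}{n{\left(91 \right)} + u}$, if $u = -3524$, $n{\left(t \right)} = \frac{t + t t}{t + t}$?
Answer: $- \frac{1}{3478} \approx -0.00028752$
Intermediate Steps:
$n{\left(t \right)} = \frac{t + t^{2}}{2 t}$
$\frac{1}{n{\left(91 \right)} + u} = \frac{1}{\left(\frac{1}{2} + \frac{1}{2} \cdot 91\right) - 3524} = \frac{1}{\left(\frac{1}{2} + \frac{91}{2}\right) - 3524} = \frac{1}{46 - 3524} = \frac{1}{-3478} = - \frac{1}{3478}$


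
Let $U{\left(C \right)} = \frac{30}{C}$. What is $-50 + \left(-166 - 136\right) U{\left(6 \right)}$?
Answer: $-1560$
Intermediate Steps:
$-50 + \left(-166 - 136\right) U{\left(6 \right)} = -50 + \left(-166 - 136\right) \frac{30}{6} = -50 - 302 \cdot 30 \cdot \frac{1}{6} = -50 - 1510 = -1560$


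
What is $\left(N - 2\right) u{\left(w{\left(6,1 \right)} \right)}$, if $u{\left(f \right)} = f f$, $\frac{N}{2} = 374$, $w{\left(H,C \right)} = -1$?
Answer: $746$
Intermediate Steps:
$N = 748$ ($N = 2 \cdot 374 = 748$)
$u{\left(f \right)} = f^{2}$
$\left(N - 2\right) u{\left(w{\left(6,1 \right)} \right)} = \left(748 - 2\right) \left(-1\right)^{2} = 746 \cdot 1 = 746$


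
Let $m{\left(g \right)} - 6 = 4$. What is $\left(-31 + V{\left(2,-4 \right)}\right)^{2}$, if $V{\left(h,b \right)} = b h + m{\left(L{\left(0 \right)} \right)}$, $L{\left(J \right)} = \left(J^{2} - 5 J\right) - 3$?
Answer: $841$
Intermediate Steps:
$L{\left(J \right)} = -3 + J^{2} - 5 J$
$m{\left(g \right)} = 10$ ($m{\left(g \right)} = 6 + 4 = 10$)
$V{\left(h,b \right)} = 10 + b h$ ($V{\left(h,b \right)} = b h + 10 = 10 + b h$)
$\left(-31 + V{\left(2,-4 \right)}\right)^{2} = \left(-31 + \left(10 - 8\right)\right)^{2} = \left(-31 + 2\right)^{2} = \left(-29\right)^{2} = 841$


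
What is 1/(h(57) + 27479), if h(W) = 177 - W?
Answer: 1/27599 ≈ 3.6233e-5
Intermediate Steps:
1/(h(57) + 27479) = 1/((177 - 1*57) + 27479) = 1/((177 - 57) + 27479) = 1/(120 + 27479) = 1/27599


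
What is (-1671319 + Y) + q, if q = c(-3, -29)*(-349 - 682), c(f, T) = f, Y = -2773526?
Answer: -4441752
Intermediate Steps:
q = 3093 (q = -3*(-349 - 682) = -3*(-1031) = 3093)
(-1671319 + Y) + q = (-1671319 - 2773526) + 3093 = -4444845 + 3093 = -4441752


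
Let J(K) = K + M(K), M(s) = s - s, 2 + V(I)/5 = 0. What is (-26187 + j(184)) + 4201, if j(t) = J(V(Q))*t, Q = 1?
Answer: -23826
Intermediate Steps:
V(I) = -10 (V(I) = -10 + 5*0 = -10 + 0 = -10)
M(s) = 0
J(K) = K (J(K) = K + 0 = K)
j(t) = -10*t
(-26187 + j(184)) + 4201 = (-26187 - 10*184) + 4201 = (-26187 - 1840) + 4201 = -28027 + 4201 = -23826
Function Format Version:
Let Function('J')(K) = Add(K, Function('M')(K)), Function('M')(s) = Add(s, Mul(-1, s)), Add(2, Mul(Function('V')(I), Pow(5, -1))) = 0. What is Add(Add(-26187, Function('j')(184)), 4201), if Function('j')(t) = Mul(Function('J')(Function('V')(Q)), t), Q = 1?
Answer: -23826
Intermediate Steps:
Function('V')(I) = -10 (Function('V')(I) = Add(-10, Mul(5, 0)) = Add(-10, 0) = -10)
Function('M')(s) = 0
Function('J')(K) = K (Function('J')(K) = Add(K, 0) = K)
Function('j')(t) = Mul(-10, t)
Add(Add(-26187, Function('j')(184)), 4201) = Add(Add(-26187, Mul(-10, 184)), 4201) = Add(Add(-26187, -1840), 4201) = Add(-28027, 4201) = -23826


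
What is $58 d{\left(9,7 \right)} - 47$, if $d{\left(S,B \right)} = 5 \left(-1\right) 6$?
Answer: $-1787$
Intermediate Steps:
$d{\left(S,B \right)} = -30$ ($d{\left(S,B \right)} = \left(-5\right) 6 = -30$)
$58 d{\left(9,7 \right)} - 47 = 58 \left(-30\right) - 47 = -1740 - 47 = -1787$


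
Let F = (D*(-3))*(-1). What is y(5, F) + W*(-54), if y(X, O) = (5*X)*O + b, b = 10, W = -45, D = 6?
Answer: 2890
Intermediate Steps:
F = 18 (F = (6*(-3))*(-1) = -18*(-1) = 18)
y(X, O) = 10 + 5*O*X (y(X, O) = (5*X)*O + 10 = 5*O*X + 10 = 10 + 5*O*X)
y(5, F) + W*(-54) = (10 + 5*18*5) - 45*(-54) = (10 + 450) + 2430 = 460 + 2430 = 2890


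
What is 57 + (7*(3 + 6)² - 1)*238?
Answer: 134765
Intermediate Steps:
57 + (7*(3 + 6)² - 1)*238 = 57 + (7*9² - 1)*238 = 57 + (7*81 - 1)*238 = 57 + (567 - 1)*238 = 57 + 566*238 = 57 + 134708 = 134765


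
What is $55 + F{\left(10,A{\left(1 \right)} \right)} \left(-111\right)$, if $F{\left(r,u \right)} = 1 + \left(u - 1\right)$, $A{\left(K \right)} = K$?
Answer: $-56$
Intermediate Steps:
$F{\left(r,u \right)} = u$ ($F{\left(r,u \right)} = 1 + \left(u - 1\right) = 1 + \left(-1 + u\right) = u$)
$55 + F{\left(10,A{\left(1 \right)} \right)} \left(-111\right) = 55 + 1 \left(-111\right) = 55 - 111 = -56$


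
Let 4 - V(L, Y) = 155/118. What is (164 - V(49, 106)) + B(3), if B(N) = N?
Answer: 19389/118 ≈ 164.31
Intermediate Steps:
V(L, Y) = 317/118 (V(L, Y) = 4 - 155/118 = 317/118)
(164 - V(49, 106)) + B(3) = (164 - 1*317/118) + 3 = (164 - 317/118) + 3 = 19035/118 + 3 = 19389/118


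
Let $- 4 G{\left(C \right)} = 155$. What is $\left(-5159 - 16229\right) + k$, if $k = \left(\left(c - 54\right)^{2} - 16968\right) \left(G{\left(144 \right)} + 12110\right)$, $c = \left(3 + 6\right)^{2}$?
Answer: $- \frac{784185667}{4} \approx -1.9605 \cdot 10^{8}$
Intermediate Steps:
$G{\left(C \right)} = - \frac{155}{4}$ ($G{\left(C \right)} = \left(- \frac{1}{4}\right) 155 = - \frac{155}{4}$)
$c = 81$ ($c = 9^{2} = 81$)
$k = - \frac{784100115}{4}$ ($k = \left(\left(81 - 54\right)^{2} - 16968\right) \left(- \frac{155}{4} + 12110\right) = \left(27^{2} - 16968\right) \frac{48285}{4} = \left(729 - 16968\right) \frac{48285}{4} = \left(-16239\right) \frac{48285}{4} = - \frac{784100115}{4} \approx -1.9603 \cdot 10^{8}$)
$\left(-5159 - 16229\right) + k = \left(-5159 - 16229\right) - \frac{784100115}{4} = -21388 - \frac{784100115}{4} = - \frac{784185667}{4}$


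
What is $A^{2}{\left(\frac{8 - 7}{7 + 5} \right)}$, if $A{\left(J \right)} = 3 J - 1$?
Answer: $\frac{9}{16} \approx 0.5625$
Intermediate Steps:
$A{\left(J \right)} = -1 + 3 J$
$A^{2}{\left(\frac{8 - 7}{7 + 5} \right)} = \left(-1 + 3 \frac{8 - 7}{7 + 5}\right)^{2} = \left(-1 + 3 \cdot 1 \cdot \frac{1}{12}\right)^{2} = \left(-1 + 3 \cdot \frac{1}{12}\right)^{2} = \left(-1 + \frac{1}{4}\right)^{2} = \left(- \frac{3}{4}\right)^{2} = \frac{9}{16}$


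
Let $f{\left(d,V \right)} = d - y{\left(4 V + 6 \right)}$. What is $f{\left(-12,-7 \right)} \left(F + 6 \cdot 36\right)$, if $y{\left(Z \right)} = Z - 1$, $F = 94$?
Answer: $3410$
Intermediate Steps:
$y{\left(Z \right)} = -1 + Z$ ($y{\left(Z \right)} = Z - 1 = -1 + Z$)
$f{\left(d,V \right)} = -5 + d - 4 V$ ($f{\left(d,V \right)} = d - \left(-1 + \left(4 V + 6\right)\right) = d - \left(-1 + \left(6 + 4 V\right)\right) = d - \left(5 + 4 V\right) = -5 + d - 4 V$)
$f{\left(-12,-7 \right)} \left(F + 6 \cdot 36\right) = \left(-5 - 12 - -28\right) \left(94 + 6 \cdot 36\right) = \left(-5 - 12 + 28\right) \left(94 + 216\right) = 11 \cdot 310 = 3410$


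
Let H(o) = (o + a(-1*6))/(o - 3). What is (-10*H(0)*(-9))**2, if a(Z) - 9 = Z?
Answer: 8100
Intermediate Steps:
a(Z) = 9 + Z
H(o) = (3 + o)/(-3 + o) (H(o) = (o + (9 - 1*6))/(o - 3) = (o + (9 - 6))/(-3 + o) = (o + 3)/(-3 + o) = (3 + o)/(-3 + o))
(-10*H(0)*(-9))**2 = (-10*(3 + 0)/(-3 + 0)*(-9))**2 = (-10*3/(-3)*(-9))**2 = (-(-10)*3/3*(-9))**2 = (-10*(-1)*(-9))**2 = (10*(-9))**2 = (-90)**2 = 8100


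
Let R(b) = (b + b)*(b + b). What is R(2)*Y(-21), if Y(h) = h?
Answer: -336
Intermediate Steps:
R(b) = 4*b² (R(b) = (2*b)*(2*b) = 4*b²)
R(2)*Y(-21) = (4*2²)*(-21) = (4*4)*(-21) = 16*(-21) = -336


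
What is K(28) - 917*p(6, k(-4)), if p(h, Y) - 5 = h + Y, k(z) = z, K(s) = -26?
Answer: -6445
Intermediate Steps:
p(h, Y) = 5 + Y + h (p(h, Y) = 5 + (h + Y) = 5 + (Y + h) = 5 + Y + h)
K(28) - 917*p(6, k(-4)) = -26 - 917*(5 - 4 + 6) = -26 - 917*7 = -26 - 6419 = -6445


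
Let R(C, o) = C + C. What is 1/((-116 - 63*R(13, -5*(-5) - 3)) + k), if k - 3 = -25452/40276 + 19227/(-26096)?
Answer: -262760624/460453498135 ≈ -0.00057066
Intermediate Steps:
R(C, o) = 2*C
k = 428636361/262760624 (k = 3 + (-25452/40276 + 19227/(-26096)) = 3 + (-25452*1/40276 + 19227*(-1/26096)) = 3 + (-6363/10069 - 19227/26096) = 3 - 359645511/262760624 = 428636361/262760624 ≈ 1.6313)
1/((-116 - 63*R(13, -5*(-5) - 3)) + k) = 1/((-116 - 126*13) + 428636361/262760624) = 1/((-116 - 63*26) + 428636361/262760624) = 1/((-116 - 1638) + 428636361/262760624) = 1/(-1754 + 428636361/262760624) = 1/(-460453498135/262760624) = -262760624/460453498135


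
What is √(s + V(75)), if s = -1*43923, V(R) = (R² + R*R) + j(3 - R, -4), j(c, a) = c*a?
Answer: I*√32385 ≈ 179.96*I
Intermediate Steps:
j(c, a) = a*c
V(R) = -12 + 2*R² + 4*R (V(R) = (R² + R*R) - 4*(3 - R) = (R² + R²) + (-12 + 4*R) = 2*R² + (-12 + 4*R) = -12 + 2*R² + 4*R)
s = -43923
√(s + V(75)) = √(-43923 + (-12 + 2*75² + 4*75)) = √(-43923 + (-12 + 2*5625 + 300)) = √(-43923 + (-12 + 11250 + 300)) = √(-43923 + 11538) = √(-32385) = I*√32385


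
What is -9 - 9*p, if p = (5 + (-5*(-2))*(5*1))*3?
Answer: -1494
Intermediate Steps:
p = 165 (p = (5 + 10*5)*3 = (5 + 50)*3 = 55*3 = 165)
-9 - 9*p = -9 - 9*165 = -9 - 1485 = -1494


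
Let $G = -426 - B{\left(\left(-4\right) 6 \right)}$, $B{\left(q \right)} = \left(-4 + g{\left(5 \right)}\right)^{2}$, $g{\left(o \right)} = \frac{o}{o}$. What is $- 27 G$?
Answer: $11745$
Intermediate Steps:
$g{\left(o \right)} = 1$
$B{\left(q \right)} = 9$ ($B{\left(q \right)} = \left(-4 + 1\right)^{2} = \left(-3\right)^{2} = 9$)
$G = -435$ ($G = -426 - 9 = -435$)
$- 27 G = \left(-27\right) \left(-435\right) = 11745$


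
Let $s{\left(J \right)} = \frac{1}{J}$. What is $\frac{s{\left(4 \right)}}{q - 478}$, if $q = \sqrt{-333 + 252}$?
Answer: $- \frac{239}{457130} - \frac{9 i}{914260} \approx -0.00052283 - 9.844 \cdot 10^{-6} i$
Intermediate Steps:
$q = 9 i$ ($q = \sqrt{-81} = 9 i \approx 9.0 i$)
$\frac{s{\left(4 \right)}}{q - 478} = \frac{1}{4 \left(9 i - 478\right)} = \frac{1}{4 \left(-478 + 9 i\right)} = \frac{\frac{1}{228565} \left(-478 - 9 i\right)}{4} = \frac{-478 - 9 i}{914260}$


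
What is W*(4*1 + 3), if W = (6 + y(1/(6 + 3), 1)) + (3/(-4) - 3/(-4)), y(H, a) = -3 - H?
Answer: 182/9 ≈ 20.222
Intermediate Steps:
W = 26/9 (W = (6 + (-3 - 1/(6 + 3))) + (3/(-4) - 3/(-4)) = (6 + (-3 - 1/9)) + (3*(-¼) - 3*(-¼)) = (6 + (-3 - 1*⅑)) + (-¾ + ¾) = (6 + (-3 - ⅑)) + 0 = (6 - 28/9) + 0 = 26/9 + 0 = 26/9 ≈ 2.8889)
W*(4*1 + 3) = 26*(4*1 + 3)/9 = 26*(4 + 3)/9 = (26/9)*7 = 182/9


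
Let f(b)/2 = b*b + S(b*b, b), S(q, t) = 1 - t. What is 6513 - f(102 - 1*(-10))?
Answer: -18353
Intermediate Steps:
f(b) = 2 - 2*b + 2*b² (f(b) = 2*(b*b + (1 - b)) = 2*(b² + (1 - b)) = 2*(1 + b² - b) = 2 - 2*b + 2*b²)
6513 - f(102 - 1*(-10)) = 6513 - (2 - 2*(102 - 1*(-10)) + 2*(102 - 1*(-10))²) = 6513 - (2 - 2*(102 + 10) + 2*(102 + 10)²) = 6513 - (2 - 2*112 + 2*112²) = 6513 - (2 - 224 + 2*12544) = 6513 - (2 - 224 + 25088) = 6513 - 1*24866 = 6513 - 24866 = -18353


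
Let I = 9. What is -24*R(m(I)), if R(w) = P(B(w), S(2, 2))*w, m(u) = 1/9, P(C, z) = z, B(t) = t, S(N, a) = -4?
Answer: 32/3 ≈ 10.667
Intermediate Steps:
m(u) = ⅑
R(w) = -4*w
-24*R(m(I)) = -(-96)/9 = -24*(-4/9) = 32/3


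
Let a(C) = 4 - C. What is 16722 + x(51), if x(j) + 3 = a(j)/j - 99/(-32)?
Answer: 27288953/1632 ≈ 16721.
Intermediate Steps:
x(j) = 3/32 + (4 - j)/j (x(j) = -3 + ((4 - j)/j - 99/(-32)) = -3 + ((4 - j)/j - 99*(-1/32)) = -3 + ((4 - j)/j + 99/32) = -3 + (99/32 + (4 - j)/j) = 3/32 + (4 - j)/j)
16722 + x(51) = 16722 + (-29/32 + 4/51) = 16722 - 1351/1632 = 27288953/1632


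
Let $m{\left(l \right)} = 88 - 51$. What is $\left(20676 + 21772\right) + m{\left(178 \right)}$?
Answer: $42485$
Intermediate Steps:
$m{\left(l \right)} = 37$
$\left(20676 + 21772\right) + m{\left(178 \right)} = \left(20676 + 21772\right) + 37 = 42448 + 37 = 42485$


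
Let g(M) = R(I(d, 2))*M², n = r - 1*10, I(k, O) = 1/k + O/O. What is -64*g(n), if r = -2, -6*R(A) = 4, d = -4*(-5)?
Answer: 6144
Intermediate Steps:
d = 20
I(k, O) = 1 + 1/k (I(k, O) = 1/k + 1 = 1 + 1/k)
R(A) = -⅔ (R(A) = -⅙*4 = -⅔)
n = -12 (n = -2 - 1*10 = -2 - 10 = -12)
g(M) = -2*M²/3
-64*g(n) = -(-128)*(-12)²/3 = -(-128)*144/3 = -64*(-96) = 6144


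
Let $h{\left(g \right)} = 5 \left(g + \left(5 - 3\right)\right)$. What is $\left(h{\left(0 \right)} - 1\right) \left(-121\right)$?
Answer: $-1089$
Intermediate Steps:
$h{\left(g \right)} = 10 + 5 g$ ($h{\left(g \right)} = 5 \left(g + 2\right) = 5 \left(2 + g\right) = 10 + 5 g$)
$\left(h{\left(0 \right)} - 1\right) \left(-121\right) = \left(\left(10 + 5 \cdot 0\right) - 1\right) \left(-121\right) = \left(\left(10 + 0\right) - 1\right) \left(-121\right) = \left(10 - 1\right) \left(-121\right) = 9 \left(-121\right) = -1089$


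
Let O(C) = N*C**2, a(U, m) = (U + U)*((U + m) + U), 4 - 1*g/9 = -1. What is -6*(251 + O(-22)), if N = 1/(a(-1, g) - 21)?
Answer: -158238/107 ≈ -1478.9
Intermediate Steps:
g = 45 (g = 36 - 9*(-1) = 36 + 9 = 45)
a(U, m) = 2*U*(m + 2*U) (a(U, m) = (2*U)*(m + 2*U) = 2*U*(m + 2*U))
N = -1/107 (N = 1/(2*(-1)*(45 + 2*(-1)) - 21) = 1/(2*(-1)*(45 - 2) - 21) = 1/(2*(-1)*43 - 21) = 1/(-86 - 21) = 1/(-107) = -1/107 ≈ -0.0093458)
O(C) = -C**2/107
-6*(251 + O(-22)) = -6*(251 - 1/107*(-22)**2) = -6*(251 - 1/107*484) = -6*(251 - 484/107) = -6*26373/107 = -158238/107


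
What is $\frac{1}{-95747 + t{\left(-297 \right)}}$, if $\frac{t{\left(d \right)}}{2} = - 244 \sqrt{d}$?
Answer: $\frac{i}{- 95747 i + 1464 \sqrt{33}} \approx -1.0364 \cdot 10^{-5} + 9.1035 \cdot 10^{-7} i$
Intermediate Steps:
$t{\left(d \right)} = - 488 \sqrt{d}$ ($t{\left(d \right)} = 2 \left(- 244 \sqrt{d}\right) = - 488 \sqrt{d}$)
$\frac{1}{-95747 + t{\left(-297 \right)}} = \frac{1}{-95747 - 488 \sqrt{-297}} = \frac{1}{-95747 - 488 \cdot 3 i \sqrt{33}} = \frac{1}{-95747 - 1464 i \sqrt{33}}$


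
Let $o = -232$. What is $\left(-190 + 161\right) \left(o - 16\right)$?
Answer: $7192$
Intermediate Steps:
$\left(-190 + 161\right) \left(o - 16\right) = \left(-190 + 161\right) \left(-232 - 16\right) = \left(-29\right) \left(-248\right) = 7192$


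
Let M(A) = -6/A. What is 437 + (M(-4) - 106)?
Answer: 665/2 ≈ 332.50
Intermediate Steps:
437 + (M(-4) - 106) = 437 + (-6/(-4) - 106) = 437 + (-6*(-¼) - 106) = 437 + (3/2 - 106) = 437 - 209/2 = 665/2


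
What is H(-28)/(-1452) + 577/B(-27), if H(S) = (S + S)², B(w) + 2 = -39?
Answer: -241595/14883 ≈ -16.233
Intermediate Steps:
B(w) = -41 (B(w) = -2 - 39 = -41)
H(S) = 4*S² (H(S) = (2*S)² = 4*S²)
H(-28)/(-1452) + 577/B(-27) = (4*(-28)²)/(-1452) + 577/(-41) = (4*784)*(-1/1452) + 577*(-1/41) = 3136*(-1/1452) - 577/41 = -784/363 - 577/41 = -241595/14883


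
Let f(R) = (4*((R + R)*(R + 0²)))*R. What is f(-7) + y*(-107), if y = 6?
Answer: -3386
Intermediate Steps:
f(R) = 8*R³ (f(R) = (4*((2*R)*(R + 0)))*R = (4*((2*R)*R))*R = (4*(2*R²))*R = (8*R²)*R = 8*R³)
f(-7) + y*(-107) = 8*(-7)³ + 6*(-107) = 8*(-343) - 642 = -2744 - 642 = -3386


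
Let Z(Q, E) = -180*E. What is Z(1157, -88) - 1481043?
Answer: -1465203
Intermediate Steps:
Z(1157, -88) - 1481043 = -180*(-88) - 1481043 = 15840 - 1481043 = -1465203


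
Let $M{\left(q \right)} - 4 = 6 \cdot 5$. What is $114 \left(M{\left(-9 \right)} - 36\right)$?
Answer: $-228$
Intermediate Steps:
$M{\left(q \right)} = 34$ ($M{\left(q \right)} = 4 + 6 \cdot 5 = 4 + 30 = 34$)
$114 \left(M{\left(-9 \right)} - 36\right) = 114 \left(34 - 36\right) = 114 \left(-2\right) = -228$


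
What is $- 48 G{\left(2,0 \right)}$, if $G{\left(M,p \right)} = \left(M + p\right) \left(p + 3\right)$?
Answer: $-288$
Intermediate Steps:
$G{\left(M,p \right)} = \left(3 + p\right) \left(M + p\right)$ ($G{\left(M,p \right)} = \left(M + p\right) \left(3 + p\right) = \left(3 + p\right) \left(M + p\right)$)
$- 48 G{\left(2,0 \right)} = - 48 \left(0^{2} + 3 \cdot 2 + 3 \cdot 0 + 2 \cdot 0\right) = - 48 \left(0 + 6 + 0 + 0\right) = \left(-48\right) 6 = -288$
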